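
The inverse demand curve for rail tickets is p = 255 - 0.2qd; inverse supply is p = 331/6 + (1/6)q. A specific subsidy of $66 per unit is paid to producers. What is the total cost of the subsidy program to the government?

Pre-subsidy: 255 - 0.2q = 331/6 + (1/6)q gives q* = 545 and p* = 146.
With the subsidy, sellers receive ps = pb + 66 for each unit, where pb is the price buyers pay.
On the curves, pb = 255 - 0.2q and ps = 331/6 + (1/6)q; the wedge ps − pb = 66 gives 331/6 + (1/6)q − (255 - 0.2q) = 66, so q' = 725.
Then pb = 255 − 0.2·725 = 110 and ps = 331/6 + (1/6)·725 = 176.
Government outlay = subsidy × quantity = 66 × 725 = 47850.

Government cost = $47850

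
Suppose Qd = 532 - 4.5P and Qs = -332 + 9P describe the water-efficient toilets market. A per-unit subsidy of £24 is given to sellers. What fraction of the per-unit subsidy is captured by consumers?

Consumer share = 2/3

Pre-subsidy: 532 - 4.5P = -332 + 9P gives P* = 64, Q* = 244.
With the subsidy, sellers receive Ps = Pb + 24 for each unit, where Pb is the price buyers pay.
Supply in terms of Pb becomes Qs = -332 + 9(Pb + 24) = -116 + 9Pb. Setting this equal to demand: 532 - 4.5Pb = -116 + 9Pb, so Pb = 48.
Sellers receive Ps = 48 + 24 = 72; Q' = 532 − 4.5·48 = 316.
Buyers' price falls by P* − Pb = 64 − 48 = 16; sellers' price rises by Ps − P* = 72 − 64 = 8.
So consumers capture 16/24 = 2/3 of each unit of subsidy.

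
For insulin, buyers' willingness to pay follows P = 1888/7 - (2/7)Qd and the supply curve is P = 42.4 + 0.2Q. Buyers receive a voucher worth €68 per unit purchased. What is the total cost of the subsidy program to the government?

Pre-subsidy: 1888/7 - (2/7)Q = 42.4 + 0.2Q gives Q* = 468 and P* = 136.
With the rebate, buyers effectively pay Pb = Ps − 68, where Ps is the price sellers receive.
On the curves, Pb = 1888/7 - (2/7)Q and Ps = 42.4 + 0.2Q; the wedge Ps − Pb = 68 gives 42.4 + 0.2Q − (1888/7 - (2/7)Q) = 68, so Q' = 608.
Then Pb = 1888/7 − (2/7)·608 = 96 and Ps = 42.4 + 0.2·608 = 164.
Government outlay = subsidy × quantity = 68 × 608 = 41344.

Government cost = €41344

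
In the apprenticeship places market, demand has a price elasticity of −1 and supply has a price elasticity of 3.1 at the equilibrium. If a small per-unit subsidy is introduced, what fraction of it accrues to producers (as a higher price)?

Producer share = 10/41

For a small subsidy around the equilibrium, the benefit split depends on the relative slopes, which at a point are proportional to the elasticities.
Buyer share = εs/(εs + |εd|) = 3.1/(3.1 + 1) = 31/41; seller share = |εd|/(εs + |εd|) = 10/41.
So producers capture 10/41 of the subsidy.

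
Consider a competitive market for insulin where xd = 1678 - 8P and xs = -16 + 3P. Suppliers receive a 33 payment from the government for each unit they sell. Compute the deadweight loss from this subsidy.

Deadweight loss = 1188

Pre-subsidy: 1678 - 8P = -16 + 3P gives P* = 154, x* = 446.
With the subsidy, sellers receive Ps = Pb + 33 for each unit, where Pb is the price buyers pay.
Supply in terms of Pb becomes xs = -16 + 3(Pb + 33) = 83 + 3Pb. Setting this equal to demand: 1678 - 8Pb = 83 + 3Pb, so Pb = 145.
Sellers receive Ps = 145 + 33 = 178; x' = 1678 − 8·145 = 518.
The subsidy expands output by 518 − 446 = 72 past the efficient level; on those units the gap between marginal cost and willingness to pay runs from 0 up to 33.
DWL = ½ × 33 × 72 = 1188.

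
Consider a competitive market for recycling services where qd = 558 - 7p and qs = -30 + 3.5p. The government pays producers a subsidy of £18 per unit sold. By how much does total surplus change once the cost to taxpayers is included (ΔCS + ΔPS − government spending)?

Net change in total surplus = -£378

Pre-subsidy: 558 - 7p = -30 + 3.5p gives p* = 56, q* = 166.
With the subsidy, sellers receive ps = pb + 18 for each unit, where pb is the price buyers pay.
Supply in terms of pb becomes qs = -30 + 3.5(pb + 18) = 33 + 3.5pb. Setting this equal to demand: 558 - 7pb = 33 + 3.5pb, so pb = 50.
Sellers receive ps = 50 + 18 = 68; q' = 558 − 7·50 = 208.
ΔCS = ½(166 + 208)(56 − 50) = 1122; ΔPS = ½(166 + 208)(68 − 56) = 2244.
Government spending = 18 × 208 = 3744.
Net change = 1122 + 2244 − 3744 = -378. The loss equals the DWL triangle ½·18·42.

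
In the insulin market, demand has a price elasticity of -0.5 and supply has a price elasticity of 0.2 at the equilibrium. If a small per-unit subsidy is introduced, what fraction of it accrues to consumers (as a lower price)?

For a small subsidy around the equilibrium, the benefit split depends on the relative slopes, which at a point are proportional to the elasticities.
Buyer share = εs/(εs + |εd|) = 0.2/(0.2 + 0.5) = 2/7; seller share = |εd|/(εs + |εd|) = 5/7.

Consumer share = 2/7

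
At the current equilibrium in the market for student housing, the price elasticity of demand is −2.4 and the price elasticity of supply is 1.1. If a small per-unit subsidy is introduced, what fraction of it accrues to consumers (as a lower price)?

Consumer share = 11/35

For a small subsidy around the equilibrium, the benefit split depends on the relative slopes, which at a point are proportional to the elasticities.
Buyer share = εs/(εs + |εd|) = 1.1/(1.1 + 2.4) = 11/35; seller share = |εd|/(εs + |εd|) = 24/35.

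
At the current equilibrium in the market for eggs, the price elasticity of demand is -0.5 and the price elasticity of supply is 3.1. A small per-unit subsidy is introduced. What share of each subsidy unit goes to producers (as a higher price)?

For a small subsidy around the equilibrium, the benefit split depends on the relative slopes, which at a point are proportional to the elasticities.
Buyer share = εs/(εs + |εd|) = 3.1/(3.1 + 0.5) = 31/36; seller share = |εd|/(εs + |εd|) = 5/36.
So producers capture 5/36 of the subsidy.

Producer share = 5/36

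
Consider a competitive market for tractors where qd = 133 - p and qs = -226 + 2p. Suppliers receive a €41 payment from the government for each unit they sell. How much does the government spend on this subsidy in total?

Pre-subsidy: 133 - p = -226 + 2p gives p* = 359/3, q* = 40/3.
With the subsidy, sellers receive ps = pb + 41 for each unit, where pb is the price buyers pay.
Supply in terms of pb becomes qs = -226 + 2(pb + 41) = -144 + 2pb. Setting this equal to demand: 133 - pb = -144 + 2pb, so pb = 277/3.
Sellers receive ps = 277/3 + 41 = 400/3; q' = 133 − 1·(277/3) = 122/3.
Government outlay = subsidy × quantity = 41 × 122/3 = 5002/3.

Government cost = 5002/3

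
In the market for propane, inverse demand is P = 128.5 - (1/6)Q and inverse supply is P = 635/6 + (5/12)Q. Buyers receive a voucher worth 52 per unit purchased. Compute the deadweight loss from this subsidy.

Pre-subsidy: 128.5 - (1/6)Q = 635/6 + (5/12)Q gives Q* = 272/7 and P* = 5125/42.
With the rebate, buyers effectively pay Pb = Ps − 52, where Ps is the price sellers receive.
On the curves, Pb = 128.5 - (1/6)Q and Ps = 635/6 + (5/12)Q; the wedge Ps − Pb = 52 gives 635/6 + (5/12)Q − (128.5 - (1/6)Q) = 52, so Q' = 128.
Then Pb = 128.5 − (1/6)·128 = 643/6 and Ps = 635/6 + (5/12)·128 = 955/6.
The subsidy expands output by 128 − 272/7 = 624/7 past the efficient level; on those units the gap between marginal cost and willingness to pay runs from 0 up to 52.
DWL = ½ × 52 × 624/7 = 16224/7.

Deadweight loss = 16224/7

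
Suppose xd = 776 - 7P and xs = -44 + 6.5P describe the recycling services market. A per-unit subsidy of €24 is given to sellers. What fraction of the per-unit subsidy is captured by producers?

Producer share = 14/27

Pre-subsidy: 776 - 7P = -44 + 6.5P gives P* = 1640/27, x* = 9472/27.
With the subsidy, sellers receive Ps = Pb + 24 for each unit, where Pb is the price buyers pay.
Supply in terms of Pb becomes xs = -44 + 6.5(Pb + 24) = 112 + 6.5Pb. Setting this equal to demand: 776 - 7Pb = 112 + 6.5Pb, so Pb = 1328/27.
Sellers receive Ps = 1328/27 + 24 = 1976/27; x' = 776 − 7·(1328/27) = 11656/27.
Buyers' price falls by P* − Pb = 1640/27 − 1328/27 = 104/9; sellers' price rises by Ps − P* = 1976/27 − 1640/27 = 112/9.
So producers capture (112/9)/24 = 14/27 of each unit of subsidy.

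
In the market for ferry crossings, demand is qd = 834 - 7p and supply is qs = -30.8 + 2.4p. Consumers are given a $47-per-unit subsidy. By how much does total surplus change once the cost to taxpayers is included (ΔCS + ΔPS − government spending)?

Net change in total surplus = -$1974

Pre-subsidy: 834 - 7p = -30.8 + 2.4p gives p* = 92, q* = 190.
With the rebate, buyers effectively pay pb = ps − 47, where ps is the price sellers receive.
Demand in terms of ps becomes qd = 834 − 7(ps − 47) = 1163 - 7ps. Setting this equal to supply: 1163 - 7ps = -30.8 + 2.4ps, so ps = 127.
Buyers pay pb = 127 − 47 = 80; q' = -30.8 + 2.4·127 = 274.
ΔCS = ½(190 + 274)(92 − 80) = 2784; ΔPS = ½(190 + 274)(127 − 92) = 8120.
Government spending = 47 × 274 = 12878.
Net change = 2784 + 8120 − 12878 = -1974. The loss equals the DWL triangle ½·47·84.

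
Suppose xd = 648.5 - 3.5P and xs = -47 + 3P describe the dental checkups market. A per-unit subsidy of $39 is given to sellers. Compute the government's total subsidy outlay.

Pre-subsidy: 648.5 - 3.5P = -47 + 3P gives P* = 107, x* = 274.
With the subsidy, sellers receive Ps = Pb + 39 for each unit, where Pb is the price buyers pay.
Supply in terms of Pb becomes xs = -47 + 3(Pb + 39) = 70 + 3Pb. Setting this equal to demand: 648.5 - 3.5Pb = 70 + 3Pb, so Pb = 89.
Sellers receive Ps = 89 + 39 = 128; x' = 648.5 − 3.5·89 = 337.
Government outlay = subsidy × quantity = 39 × 337 = 13143.

Government cost = $13143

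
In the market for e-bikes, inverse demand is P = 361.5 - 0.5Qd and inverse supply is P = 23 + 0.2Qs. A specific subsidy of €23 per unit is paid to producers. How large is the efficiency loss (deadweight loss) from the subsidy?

Deadweight loss = 2645/7

Pre-subsidy: 361.5 - 0.5Q = 23 + 0.2Q gives Q* = 3385/7 and P* = 838/7.
With the subsidy, sellers receive Ps = Pb + 23 for each unit, where Pb is the price buyers pay.
On the curves, Pb = 361.5 - 0.5Q and Ps = 23 + 0.2Q; the wedge Ps − Pb = 23 gives 23 + 0.2Q − (361.5 - 0.5Q) = 23, so Q' = 3615/7.
Then Pb = 361.5 − 0.5·(3615/7) = 723/7 and Ps = 23 + 0.2·(3615/7) = 884/7.
The subsidy expands output by 3615/7 − 3385/7 = 230/7 past the efficient level; on those units the gap between marginal cost and willingness to pay runs from 0 up to 23.
DWL = ½ × 23 × 230/7 = 2645/7.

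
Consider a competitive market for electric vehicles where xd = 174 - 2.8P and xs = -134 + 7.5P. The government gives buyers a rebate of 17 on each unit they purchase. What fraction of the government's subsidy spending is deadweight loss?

Pre-subsidy: 174 - 2.8P = -134 + 7.5P gives P* = 3080/103, x* = 9298/103.
With the rebate, buyers effectively pay Pb = Ps − 17, where Ps is the price sellers receive.
Demand in terms of Ps becomes xd = 174 − 2.8(Ps − 17) = 221.6 - 2.8Ps. Setting this equal to supply: 221.6 - 2.8Ps = -134 + 7.5Ps, so Ps = 3556/103.
Buyers pay Pb = 3556/103 − 17 = 1805/103; x' = -134 + 7.5·(3556/103) = 12868/103.
ΔCS = ½(9298/103 + 12868/103)(3080/103 − 1805/103) = 14130825/10609; ΔPS = ½(9298/103 + 12868/103)(3556/103 − 3080/103) = 5275508/10609.
Government spending = 17 × 12868/103 = 218756/103.
DWL = ½ × 17 × (12868/103 − 9298/103) = 30345/103; fraction = (30345/103) / (218756/103) = 1785/12868.

DWL / government spending = 1785/12868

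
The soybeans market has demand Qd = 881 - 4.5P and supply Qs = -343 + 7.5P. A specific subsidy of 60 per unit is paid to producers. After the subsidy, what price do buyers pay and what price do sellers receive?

Pre-subsidy: 881 - 4.5P = -343 + 7.5P gives P* = 102, Q* = 422.
With the subsidy, sellers receive Ps = Pb + 60 for each unit, where Pb is the price buyers pay.
Supply in terms of Pb becomes Qs = -343 + 7.5(Pb + 60) = 107 + 7.5Pb. Setting this equal to demand: 881 - 4.5Pb = 107 + 7.5Pb, so Pb = 64.5.
Sellers receive Ps = 64.5 + 60 = 124.5; Q' = 881 − 4.5·64.5 = 590.75.

Buyers pay 64.5; sellers receive 124.5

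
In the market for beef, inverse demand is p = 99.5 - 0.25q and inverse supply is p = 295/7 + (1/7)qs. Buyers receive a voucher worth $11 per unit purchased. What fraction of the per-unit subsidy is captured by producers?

Producer share = 4/11

Pre-subsidy: 99.5 - 0.25q = 295/7 + (1/7)q gives q* = 146 and p* = 63.
With the rebate, buyers effectively pay pb = ps − 11, where ps is the price sellers receive.
On the curves, pb = 99.5 - 0.25q and ps = 295/7 + (1/7)q; the wedge ps − pb = 11 gives 295/7 + (1/7)q − (99.5 - 0.25q) = 11, so q' = 174.
Then pb = 99.5 − 0.25·174 = 56 and ps = 295/7 + (1/7)·174 = 67.
Buyers' price falls by p* − pb = 63 − 56 = 7; sellers' price rises by ps − p* = 67 − 63 = 4.
So producers capture 4/11 = 4/11 of each unit of subsidy.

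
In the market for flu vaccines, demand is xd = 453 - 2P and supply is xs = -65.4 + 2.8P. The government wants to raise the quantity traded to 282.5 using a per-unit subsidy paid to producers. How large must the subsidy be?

At x = 282.5, invert demand for the buyer price: Pb = (453 − 282.5)/2 = 85.25; invert supply for the seller price: Ps = (282.5 − (-65.4))/2.8 = 124.25.
The subsidy must fill the gap: s = Ps − Pb = 124.25 − 85.25 = 39.

Required subsidy s = 39 per unit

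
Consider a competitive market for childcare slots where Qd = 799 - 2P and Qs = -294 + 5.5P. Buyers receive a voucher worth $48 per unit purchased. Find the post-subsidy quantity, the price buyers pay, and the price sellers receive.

Q' = 8669/15; buyers pay 1658/15; sellers receive 2378/15

Pre-subsidy: 799 - 2P = -294 + 5.5P gives P* = 2186/15, Q* = 7613/15.
With the rebate, buyers effectively pay Pb = Ps − 48, where Ps is the price sellers receive.
Demand in terms of Ps becomes Qd = 799 − 2(Ps − 48) = 895 - 2Ps. Setting this equal to supply: 895 - 2Ps = -294 + 5.5Ps, so Ps = 2378/15.
Buyers pay Pb = 2378/15 − 48 = 1658/15; Q' = -294 + 5.5·(2378/15) = 8669/15.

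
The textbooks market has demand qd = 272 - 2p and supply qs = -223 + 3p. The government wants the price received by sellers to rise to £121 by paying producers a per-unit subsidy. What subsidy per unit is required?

At a seller price of 121, quantity supplied is -223 + 3·121 = 140.
Buyers absorb 140 only when they pay pb with 272 − 2·pb = 140, i.e. pb = 66.
s = ps − pb = 121 − 66 = 55.

Required subsidy s = £55 per unit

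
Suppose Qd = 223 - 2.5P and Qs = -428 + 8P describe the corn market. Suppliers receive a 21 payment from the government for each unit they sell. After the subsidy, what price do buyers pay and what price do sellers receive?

Pre-subsidy: 223 - 2.5P = -428 + 8P gives P* = 62, Q* = 68.
With the subsidy, sellers receive Ps = Pb + 21 for each unit, where Pb is the price buyers pay.
Supply in terms of Pb becomes Qs = -428 + 8(Pb + 21) = -260 + 8Pb. Setting this equal to demand: 223 - 2.5Pb = -260 + 8Pb, so Pb = 46.
Sellers receive Ps = 46 + 21 = 67; Q' = 223 − 2.5·46 = 108.

Buyers pay 46; sellers receive 67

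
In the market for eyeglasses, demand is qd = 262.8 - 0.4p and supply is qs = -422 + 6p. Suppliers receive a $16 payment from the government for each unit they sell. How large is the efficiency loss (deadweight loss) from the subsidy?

Deadweight loss = $48

Pre-subsidy: 262.8 - 0.4p = -422 + 6p gives p* = 107, q* = 220.
With the subsidy, sellers receive ps = pb + 16 for each unit, where pb is the price buyers pay.
Supply in terms of pb becomes qs = -422 + 6(pb + 16) = -326 + 6pb. Setting this equal to demand: 262.8 - 0.4pb = -326 + 6pb, so pb = 92.
Sellers receive ps = 92 + 16 = 108; q' = 262.8 − 0.4·92 = 226.
The subsidy expands output by 226 − 220 = 6 past the efficient level; on those units the gap between marginal cost and willingness to pay runs from 0 up to 16.
DWL = ½ × 16 × 6 = 48.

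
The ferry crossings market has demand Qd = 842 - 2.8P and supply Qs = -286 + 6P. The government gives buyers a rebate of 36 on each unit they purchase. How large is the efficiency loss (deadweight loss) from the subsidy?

Deadweight loss = 13608/11

Pre-subsidy: 842 - 2.8P = -286 + 6P gives P* = 1410/11, Q* = 5314/11.
With the rebate, buyers effectively pay Pb = Ps − 36, where Ps is the price sellers receive.
Demand in terms of Ps becomes Qd = 842 − 2.8(Ps − 36) = 942.8 - 2.8Ps. Setting this equal to supply: 942.8 - 2.8Ps = -286 + 6Ps, so Ps = 1536/11.
Buyers pay Pb = 1536/11 − 36 = 1140/11; Q' = -286 + 6·(1536/11) = 6070/11.
The subsidy expands output by 6070/11 − 5314/11 = 756/11 past the efficient level; on those units the gap between marginal cost and willingness to pay runs from 0 up to 36.
DWL = ½ × 36 × 756/11 = 13608/11.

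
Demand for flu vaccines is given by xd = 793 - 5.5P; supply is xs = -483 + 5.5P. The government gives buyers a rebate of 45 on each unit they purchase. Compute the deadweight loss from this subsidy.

Pre-subsidy: 793 - 5.5P = -483 + 5.5P gives P* = 116, x* = 155.
With the rebate, buyers effectively pay Pb = Ps − 45, where Ps is the price sellers receive.
Demand in terms of Ps becomes xd = 793 − 5.5(Ps − 45) = 1040.5 - 5.5Ps. Setting this equal to supply: 1040.5 - 5.5Ps = -483 + 5.5Ps, so Ps = 138.5.
Buyers pay Pb = 138.5 − 45 = 93.5; x' = -483 + 5.5·138.5 = 278.75.
The subsidy expands output by 278.75 − 155 = 123.75 past the efficient level; on those units the gap between marginal cost and willingness to pay runs from 0 up to 45.
DWL = ½ × 45 × 123.75 = 2784.375.

Deadweight loss = 2784.375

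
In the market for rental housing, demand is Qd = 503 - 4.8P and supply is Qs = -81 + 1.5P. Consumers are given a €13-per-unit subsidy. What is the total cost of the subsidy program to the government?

Government cost = 19903/21

Pre-subsidy: 503 - 4.8P = -81 + 1.5P gives P* = 5840/63, Q* = 1219/21.
With the rebate, buyers effectively pay Pb = Ps − 13, where Ps is the price sellers receive.
Demand in terms of Ps becomes Qd = 503 − 4.8(Ps − 13) = 565.4 - 4.8Ps. Setting this equal to supply: 565.4 - 4.8Ps = -81 + 1.5Ps, so Ps = 6464/63.
Buyers pay Pb = 6464/63 − 13 = 5645/63; Q' = -81 + 1.5·(6464/63) = 1531/21.
Government outlay = subsidy × quantity = 13 × 1531/21 = 19903/21.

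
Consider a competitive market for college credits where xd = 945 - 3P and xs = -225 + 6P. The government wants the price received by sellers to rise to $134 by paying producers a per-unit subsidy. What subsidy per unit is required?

At a seller price of 134, quantity supplied is -225 + 6·134 = 579.
Buyers absorb 579 only when they pay Pb with 945 − 3·Pb = 579, i.e. Pb = 122.
s = Ps − Pb = 134 − 122 = 12.

Required subsidy s = $12 per unit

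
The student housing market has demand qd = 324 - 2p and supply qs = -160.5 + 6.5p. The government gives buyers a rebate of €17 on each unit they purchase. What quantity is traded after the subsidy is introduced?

Pre-subsidy: 324 - 2p = -160.5 + 6.5p gives p* = 57, q* = 210.
With the rebate, buyers effectively pay pb = ps − 17, where ps is the price sellers receive.
Demand in terms of ps becomes qd = 324 − 2(ps − 17) = 358 - 2ps. Setting this equal to supply: 358 - 2ps = -160.5 + 6.5ps, so ps = 61.
Buyers pay pb = 61 − 17 = 44; q' = -160.5 + 6.5·61 = 236.

q' = 236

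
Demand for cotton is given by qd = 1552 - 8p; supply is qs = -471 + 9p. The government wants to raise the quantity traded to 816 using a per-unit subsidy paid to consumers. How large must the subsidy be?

At q = 816, invert demand for the buyer price: pb = (1552 − 816)/8 = 92; invert supply for the seller price: ps = (816 − (-471))/9 = 143.
The subsidy must fill the gap: s = ps − pb = 143 − 92 = 51.

Required subsidy s = 51 per unit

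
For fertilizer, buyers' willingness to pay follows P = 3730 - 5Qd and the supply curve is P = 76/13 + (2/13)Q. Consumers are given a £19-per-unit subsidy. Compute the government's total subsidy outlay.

Pre-subsidy: 3730 - 5Q = 76/13 + (2/13)Q gives Q* = 48414/67 and P* = 7840/67.
With the rebate, buyers effectively pay Pb = Ps − 19, where Ps is the price sellers receive.
On the curves, Pb = 3730 - 5Q and Ps = 76/13 + (2/13)Q; the wedge Ps − Pb = 19 gives 76/13 + (2/13)Q − (3730 - 5Q) = 19, so Q' = 48661/67.
Then Pb = 3730 − 5·(48661/67) = 6605/67 and Ps = 76/13 + (2/13)·(48661/67) = 7878/67.
Government outlay = subsidy × quantity = 19 × 48661/67 = 924559/67.

Government cost = 924559/67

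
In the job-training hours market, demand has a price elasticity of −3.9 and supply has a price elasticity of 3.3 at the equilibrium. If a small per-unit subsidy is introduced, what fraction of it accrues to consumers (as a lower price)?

Consumer share = 11/24

For a small subsidy around the equilibrium, the benefit split depends on the relative slopes, which at a point are proportional to the elasticities.
Buyer share = εs/(εs + |εd|) = 3.3/(3.3 + 3.9) = 11/24; seller share = |εd|/(εs + |εd|) = 13/24.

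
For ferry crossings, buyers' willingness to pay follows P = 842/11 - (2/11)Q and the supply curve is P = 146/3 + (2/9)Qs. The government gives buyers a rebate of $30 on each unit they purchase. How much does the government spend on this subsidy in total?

Government cost = $4297.5

Pre-subsidy: 842/11 - (2/11)Q = 146/3 + (2/9)Q gives Q* = 69 and P* = 64.
With the rebate, buyers effectively pay Pb = Ps − 30, where Ps is the price sellers receive.
On the curves, Pb = 842/11 - (2/11)Q and Ps = 146/3 + (2/9)Q; the wedge Ps − Pb = 30 gives 146/3 + (2/9)Q − (842/11 - (2/11)Q) = 30, so Q' = 143.25.
Then Pb = 842/11 − (2/11)·143.25 = 50.5 and Ps = 146/3 + (2/9)·143.25 = 80.5.
Government outlay = subsidy × quantity = 30 × 143.25 = 4297.5.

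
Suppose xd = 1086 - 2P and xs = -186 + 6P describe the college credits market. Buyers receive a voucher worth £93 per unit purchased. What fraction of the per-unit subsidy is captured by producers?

Pre-subsidy: 1086 - 2P = -186 + 6P gives P* = 159, x* = 768.
With the rebate, buyers effectively pay Pb = Ps − 93, where Ps is the price sellers receive.
Demand in terms of Ps becomes xd = 1086 − 2(Ps − 93) = 1272 - 2Ps. Setting this equal to supply: 1272 - 2Ps = -186 + 6Ps, so Ps = 182.25.
Buyers pay Pb = 182.25 − 93 = 89.25; x' = -186 + 6·182.25 = 907.5.
Buyers' price falls by P* − Pb = 159 − 89.25 = 69.75; sellers' price rises by Ps − P* = 182.25 − 159 = 23.25.
So producers capture 23.25/93 = 0.25 of each unit of subsidy.

Producer share = 0.25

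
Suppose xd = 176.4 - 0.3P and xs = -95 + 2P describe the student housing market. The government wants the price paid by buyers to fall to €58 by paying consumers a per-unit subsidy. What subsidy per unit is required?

Required subsidy s = €69 per unit

At a buyer price of 58, quantity demanded is 176.4 − 0.3·58 = 159.
Sellers supply 159 only when they receive Ps with -95 + 2·Ps = 159, i.e. Ps = 127.
s = Ps − Pb = 127 − 58 = 69.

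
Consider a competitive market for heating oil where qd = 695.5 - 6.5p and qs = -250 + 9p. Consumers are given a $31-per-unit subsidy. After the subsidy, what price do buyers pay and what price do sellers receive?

Buyers pay $43; sellers receive $74

Pre-subsidy: 695.5 - 6.5p = -250 + 9p gives p* = 61, q* = 299.
With the rebate, buyers effectively pay pb = ps − 31, where ps is the price sellers receive.
Demand in terms of ps becomes qd = 695.5 − 6.5(ps − 31) = 897 - 6.5ps. Setting this equal to supply: 897 - 6.5ps = -250 + 9ps, so ps = 74.
Buyers pay pb = 74 − 31 = 43; q' = -250 + 9·74 = 416.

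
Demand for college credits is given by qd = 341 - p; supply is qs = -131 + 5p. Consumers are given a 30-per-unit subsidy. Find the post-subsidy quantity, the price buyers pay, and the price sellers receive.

q' = 862/3; buyers pay 161/3; sellers receive 251/3

Pre-subsidy: 341 - p = -131 + 5p gives p* = 236/3, q* = 787/3.
With the rebate, buyers effectively pay pb = ps − 30, where ps is the price sellers receive.
Demand in terms of ps becomes qd = 341 − 1(ps − 30) = 371 - ps. Setting this equal to supply: 371 - ps = -131 + 5ps, so ps = 251/3.
Buyers pay pb = 251/3 − 30 = 161/3; q' = -131 + 5·(251/3) = 862/3.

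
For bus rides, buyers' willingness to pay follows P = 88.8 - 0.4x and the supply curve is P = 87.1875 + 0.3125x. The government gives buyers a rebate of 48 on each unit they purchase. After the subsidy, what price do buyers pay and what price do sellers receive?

Buyers pay 1158/19; sellers receive 2070/19

Pre-subsidy: 88.8 - 0.4x = 87.1875 + 0.3125x gives x* = 43/19 and P* = 1670/19.
With the rebate, buyers effectively pay Pb = Ps − 48, where Ps is the price sellers receive.
On the curves, Pb = 88.8 - 0.4x and Ps = 87.1875 + 0.3125x; the wedge Ps − Pb = 48 gives 87.1875 + 0.3125x − (88.8 - 0.4x) = 48, so x' = 1323/19.
Then Pb = 88.8 − 0.4·(1323/19) = 1158/19 and Ps = 87.1875 + 0.3125·(1323/19) = 2070/19.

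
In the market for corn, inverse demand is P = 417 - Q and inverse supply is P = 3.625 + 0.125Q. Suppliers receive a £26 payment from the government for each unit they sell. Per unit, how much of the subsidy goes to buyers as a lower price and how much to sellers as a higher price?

Pre-subsidy: 417 - Q = 3.625 + 0.125Q gives Q* = 3307/9 and P* = 446/9.
With the subsidy, sellers receive Ps = Pb + 26 for each unit, where Pb is the price buyers pay.
On the curves, Pb = 417 - Q and Ps = 3.625 + 0.125Q; the wedge Ps − Pb = 26 gives 3.625 + 0.125Q − (417 - Q) = 26, so Q' = 3515/9.
Then Pb = 417 − 1·(3515/9) = 238/9 and Ps = 3.625 + 0.125·(3515/9) = 472/9.
Buyers' price falls by P* − Pb = 446/9 − 238/9 = 208/9; sellers' price rises by Ps − P* = 472/9 − 446/9 = 26/9.

Buyers gain 208/9 per unit; sellers gain 26/9 per unit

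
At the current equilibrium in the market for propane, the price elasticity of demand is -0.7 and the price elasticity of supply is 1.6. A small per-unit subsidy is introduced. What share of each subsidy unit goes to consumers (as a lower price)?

Consumer share = 16/23

For a small subsidy around the equilibrium, the benefit split depends on the relative slopes, which at a point are proportional to the elasticities.
Buyer share = εs/(εs + |εd|) = 1.6/(1.6 + 0.7) = 16/23; seller share = |εd|/(εs + |εd|) = 7/23.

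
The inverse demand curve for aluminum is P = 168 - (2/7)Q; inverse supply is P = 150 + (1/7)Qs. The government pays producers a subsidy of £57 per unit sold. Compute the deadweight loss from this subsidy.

Pre-subsidy: 168 - (2/7)Q = 150 + (1/7)Q gives Q* = 42 and P* = 156.
With the subsidy, sellers receive Ps = Pb + 57 for each unit, where Pb is the price buyers pay.
On the curves, Pb = 168 - (2/7)Q and Ps = 150 + (1/7)Q; the wedge Ps − Pb = 57 gives 150 + (1/7)Q − (168 - (2/7)Q) = 57, so Q' = 175.
Then Pb = 168 − (2/7)·175 = 118 and Ps = 150 + (1/7)·175 = 175.
The subsidy expands output by 175 − 42 = 133 past the efficient level; on those units the gap between marginal cost and willingness to pay runs from 0 up to 57.
DWL = ½ × 57 × 133 = 3790.5.

Deadweight loss = £3790.5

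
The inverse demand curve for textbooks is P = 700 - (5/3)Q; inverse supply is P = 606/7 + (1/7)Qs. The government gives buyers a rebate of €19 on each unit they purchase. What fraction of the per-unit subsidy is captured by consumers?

Pre-subsidy: 700 - (5/3)Q = 606/7 + (1/7)Q gives Q* = 339 and P* = 135.
With the rebate, buyers effectively pay Pb = Ps − 19, where Ps is the price sellers receive.
On the curves, Pb = 700 - (5/3)Q and Ps = 606/7 + (1/7)Q; the wedge Ps − Pb = 19 gives 606/7 + (1/7)Q − (700 - (5/3)Q) = 19, so Q' = 349.5.
Then Pb = 700 − (5/3)·349.5 = 117.5 and Ps = 606/7 + (1/7)·349.5 = 136.5.
Buyers' price falls by P* − Pb = 135 − 117.5 = 17.5; sellers' price rises by Ps − P* = 136.5 − 135 = 1.5.
So consumers capture 17.5/19 = 35/38 of each unit of subsidy.

Consumer share = 35/38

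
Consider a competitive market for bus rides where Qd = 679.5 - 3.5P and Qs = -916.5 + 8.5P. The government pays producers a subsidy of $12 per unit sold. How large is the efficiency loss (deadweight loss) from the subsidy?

Pre-subsidy: 679.5 - 3.5P = -916.5 + 8.5P gives P* = 133, Q* = 214.
With the subsidy, sellers receive Ps = Pb + 12 for each unit, where Pb is the price buyers pay.
Supply in terms of Pb becomes Qs = -916.5 + 8.5(Pb + 12) = -814.5 + 8.5Pb. Setting this equal to demand: 679.5 - 3.5Pb = -814.5 + 8.5Pb, so Pb = 124.5.
Sellers receive Ps = 124.5 + 12 = 136.5; Q' = 679.5 − 3.5·124.5 = 243.75.
The subsidy expands output by 243.75 − 214 = 29.75 past the efficient level; on those units the gap between marginal cost and willingness to pay runs from 0 up to 12.
DWL = ½ × 12 × 29.75 = 178.5.

Deadweight loss = $178.5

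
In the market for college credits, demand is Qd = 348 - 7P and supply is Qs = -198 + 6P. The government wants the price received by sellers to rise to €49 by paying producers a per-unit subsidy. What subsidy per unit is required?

Required subsidy s = €13 per unit

At a seller price of 49, quantity supplied is -198 + 6·49 = 96.
Buyers absorb 96 only when they pay Pb with 348 − 7·Pb = 96, i.e. Pb = 36.
s = Ps − Pb = 49 − 36 = 13.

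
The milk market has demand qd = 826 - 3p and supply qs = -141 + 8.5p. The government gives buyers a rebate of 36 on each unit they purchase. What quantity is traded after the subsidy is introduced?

q' = 15032/23

Pre-subsidy: 826 - 3p = -141 + 8.5p gives p* = 1934/23, q* = 13196/23.
With the rebate, buyers effectively pay pb = ps − 36, where ps is the price sellers receive.
Demand in terms of ps becomes qd = 826 − 3(ps − 36) = 934 - 3ps. Setting this equal to supply: 934 - 3ps = -141 + 8.5ps, so ps = 2150/23.
Buyers pay pb = 2150/23 − 36 = 1322/23; q' = -141 + 8.5·(2150/23) = 15032/23.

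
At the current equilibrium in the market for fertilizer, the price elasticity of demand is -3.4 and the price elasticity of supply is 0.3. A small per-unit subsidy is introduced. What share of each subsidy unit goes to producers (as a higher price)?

Producer share = 34/37

For a small subsidy around the equilibrium, the benefit split depends on the relative slopes, which at a point are proportional to the elasticities.
Buyer share = εs/(εs + |εd|) = 0.3/(0.3 + 3.4) = 3/37; seller share = |εd|/(εs + |εd|) = 34/37.
So producers capture 34/37 of the subsidy.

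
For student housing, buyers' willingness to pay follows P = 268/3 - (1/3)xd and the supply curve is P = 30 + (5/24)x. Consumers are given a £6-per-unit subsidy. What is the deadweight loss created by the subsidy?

Pre-subsidy: 268/3 - (1/3)x = 30 + (5/24)x gives x* = 1424/13 and P* = 2060/39.
With the rebate, buyers effectively pay Pb = Ps − 6, where Ps is the price sellers receive.
On the curves, Pb = 268/3 - (1/3)x and Ps = 30 + (5/24)x; the wedge Ps − Pb = 6 gives 30 + (5/24)x − (268/3 - (1/3)x) = 6, so x' = 1568/13.
Then Pb = 268/3 − (1/3)·(1568/13) = 1916/39 and Ps = 30 + (5/24)·(1568/13) = 2150/39.
The subsidy expands output by 1568/13 − 1424/13 = 144/13 past the efficient level; on those units the gap between marginal cost and willingness to pay runs from 0 up to 6.
DWL = ½ × 6 × 144/13 = 432/13.

Deadweight loss = 432/13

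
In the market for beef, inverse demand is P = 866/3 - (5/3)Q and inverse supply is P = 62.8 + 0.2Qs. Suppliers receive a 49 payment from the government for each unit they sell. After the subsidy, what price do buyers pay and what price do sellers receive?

Pre-subsidy: 866/3 - (5/3)Q = 62.8 + 0.2Q gives Q* = 121 and P* = 87.
With the subsidy, sellers receive Ps = Pb + 49 for each unit, where Pb is the price buyers pay.
On the curves, Pb = 866/3 - (5/3)Q and Ps = 62.8 + 0.2Q; the wedge Ps − Pb = 49 gives 62.8 + 0.2Q − (866/3 - (5/3)Q) = 49, so Q' = 147.25.
Then Pb = 866/3 − (5/3)·147.25 = 43.25 and Ps = 62.8 + 0.2·147.25 = 92.25.

Buyers pay 43.25; sellers receive 92.25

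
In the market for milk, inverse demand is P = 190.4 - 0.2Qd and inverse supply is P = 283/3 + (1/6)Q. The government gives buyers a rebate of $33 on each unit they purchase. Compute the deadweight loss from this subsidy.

Deadweight loss = $1485

Pre-subsidy: 190.4 - 0.2Q = 283/3 + (1/6)Q gives Q* = 262 and P* = 138.
With the rebate, buyers effectively pay Pb = Ps − 33, where Ps is the price sellers receive.
On the curves, Pb = 190.4 - 0.2Q and Ps = 283/3 + (1/6)Q; the wedge Ps − Pb = 33 gives 283/3 + (1/6)Q − (190.4 - 0.2Q) = 33, so Q' = 352.
Then Pb = 190.4 − 0.2·352 = 120 and Ps = 283/3 + (1/6)·352 = 153.
The subsidy expands output by 352 − 262 = 90 past the efficient level; on those units the gap between marginal cost and willingness to pay runs from 0 up to 33.
DWL = ½ × 33 × 90 = 1485.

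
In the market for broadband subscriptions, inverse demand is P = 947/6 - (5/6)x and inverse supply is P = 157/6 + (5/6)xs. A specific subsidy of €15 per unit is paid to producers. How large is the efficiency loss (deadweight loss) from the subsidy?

Pre-subsidy: 947/6 - (5/6)x = 157/6 + (5/6)x gives x* = 79 and P* = 92.
With the subsidy, sellers receive Ps = Pb + 15 for each unit, where Pb is the price buyers pay.
On the curves, Pb = 947/6 - (5/6)x and Ps = 157/6 + (5/6)x; the wedge Ps − Pb = 15 gives 157/6 + (5/6)x − (947/6 - (5/6)x) = 15, so x' = 88.
Then Pb = 947/6 − (5/6)·88 = 84.5 and Ps = 157/6 + (5/6)·88 = 99.5.
The subsidy expands output by 88 − 79 = 9 past the efficient level; on those units the gap between marginal cost and willingness to pay runs from 0 up to 15.
DWL = ½ × 15 × 9 = 67.5.

Deadweight loss = €67.5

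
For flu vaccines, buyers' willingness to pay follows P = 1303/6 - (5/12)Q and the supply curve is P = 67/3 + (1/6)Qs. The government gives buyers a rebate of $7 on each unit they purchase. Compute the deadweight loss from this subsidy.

Pre-subsidy: 1303/6 - (5/12)Q = 67/3 + (1/6)Q gives Q* = 334 and P* = 78.
With the rebate, buyers effectively pay Pb = Ps − 7, where Ps is the price sellers receive.
On the curves, Pb = 1303/6 - (5/12)Q and Ps = 67/3 + (1/6)Q; the wedge Ps − Pb = 7 gives 67/3 + (1/6)Q − (1303/6 - (5/12)Q) = 7, so Q' = 346.
Then Pb = 1303/6 − (5/12)·346 = 73 and Ps = 67/3 + (1/6)·346 = 80.
The subsidy expands output by 346 − 334 = 12 past the efficient level; on those units the gap between marginal cost and willingness to pay runs from 0 up to 7.
DWL = ½ × 7 × 12 = 42.

Deadweight loss = $42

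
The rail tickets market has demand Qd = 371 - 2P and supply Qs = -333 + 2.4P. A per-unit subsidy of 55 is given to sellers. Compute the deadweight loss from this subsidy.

Pre-subsidy: 371 - 2P = -333 + 2.4P gives P* = 160, Q* = 51.
With the subsidy, sellers receive Ps = Pb + 55 for each unit, where Pb is the price buyers pay.
Supply in terms of Pb becomes Qs = -333 + 2.4(Pb + 55) = -201 + 2.4Pb. Setting this equal to demand: 371 - 2Pb = -201 + 2.4Pb, so Pb = 130.
Sellers receive Ps = 130 + 55 = 185; Q' = 371 − 2·130 = 111.
The subsidy expands output by 111 − 51 = 60 past the efficient level; on those units the gap between marginal cost and willingness to pay runs from 0 up to 55.
DWL = ½ × 55 × 60 = 1650.

Deadweight loss = 1650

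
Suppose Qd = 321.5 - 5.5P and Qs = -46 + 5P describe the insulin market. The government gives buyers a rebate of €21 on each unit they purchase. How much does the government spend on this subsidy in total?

Pre-subsidy: 321.5 - 5.5P = -46 + 5P gives P* = 35, Q* = 129.
With the rebate, buyers effectively pay Pb = Ps − 21, where Ps is the price sellers receive.
Demand in terms of Ps becomes Qd = 321.5 − 5.5(Ps − 21) = 437 - 5.5Ps. Setting this equal to supply: 437 - 5.5Ps = -46 + 5Ps, so Ps = 46.
Buyers pay Pb = 46 − 21 = 25; Q' = -46 + 5·46 = 184.
Government outlay = subsidy × quantity = 21 × 184 = 3864.

Government cost = €3864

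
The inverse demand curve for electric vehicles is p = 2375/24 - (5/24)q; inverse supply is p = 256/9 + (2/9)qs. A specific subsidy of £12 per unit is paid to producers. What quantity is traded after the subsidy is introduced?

q' = 5941/31

Pre-subsidy: 2375/24 - (5/24)q = 256/9 + (2/9)q gives q* = 5077/31 and p* = 2010/31.
With the subsidy, sellers receive ps = pb + 12 for each unit, where pb is the price buyers pay.
On the curves, pb = 2375/24 - (5/24)q and ps = 256/9 + (2/9)q; the wedge ps − pb = 12 gives 256/9 + (2/9)q − (2375/24 - (5/24)q) = 12, so q' = 5941/31.
Then pb = 2375/24 − (5/24)·(5941/31) = 1830/31 and ps = 256/9 + (2/9)·(5941/31) = 2202/31.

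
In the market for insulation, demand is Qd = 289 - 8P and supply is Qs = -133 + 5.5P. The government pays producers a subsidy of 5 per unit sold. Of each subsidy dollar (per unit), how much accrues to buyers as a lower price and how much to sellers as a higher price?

Buyers gain 55/27 per unit; sellers gain 80/27 per unit

Pre-subsidy: 289 - 8P = -133 + 5.5P gives P* = 844/27, Q* = 1051/27.
With the subsidy, sellers receive Ps = Pb + 5 for each unit, where Pb is the price buyers pay.
Supply in terms of Pb becomes Qs = -133 + 5.5(Pb + 5) = -105.5 + 5.5Pb. Setting this equal to demand: 289 - 8Pb = -105.5 + 5.5Pb, so Pb = 263/9.
Sellers receive Ps = 263/9 + 5 = 308/9; Q' = 289 − 8·(263/9) = 497/9.
Buyers' price falls by P* − Pb = 844/27 − 263/9 = 55/27; sellers' price rises by Ps − P* = 308/9 − 844/27 = 80/27.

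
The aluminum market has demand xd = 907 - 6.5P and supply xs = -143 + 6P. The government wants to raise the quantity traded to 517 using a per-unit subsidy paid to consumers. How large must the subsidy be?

Required subsidy s = 50 per unit

At x = 517, invert demand for the buyer price: Pb = (907 − 517)/6.5 = 60; invert supply for the seller price: Ps = (517 − (-143))/6 = 110.
The subsidy must fill the gap: s = Ps − Pb = 110 − 60 = 50.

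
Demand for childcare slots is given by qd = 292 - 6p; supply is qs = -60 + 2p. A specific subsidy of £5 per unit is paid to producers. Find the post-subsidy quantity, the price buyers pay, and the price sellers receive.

q' = 35.5; buyers pay £42.75; sellers receive £47.75

Pre-subsidy: 292 - 6p = -60 + 2p gives p* = 44, q* = 28.
With the subsidy, sellers receive ps = pb + 5 for each unit, where pb is the price buyers pay.
Supply in terms of pb becomes qs = -60 + 2(pb + 5) = -50 + 2pb. Setting this equal to demand: 292 - 6pb = -50 + 2pb, so pb = 42.75.
Sellers receive ps = 42.75 + 5 = 47.75; q' = 292 − 6·42.75 = 35.5.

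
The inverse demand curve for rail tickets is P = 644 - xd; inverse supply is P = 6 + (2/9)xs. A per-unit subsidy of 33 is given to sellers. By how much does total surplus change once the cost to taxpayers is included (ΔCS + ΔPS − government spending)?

Pre-subsidy: 644 - x = 6 + (2/9)x gives x* = 522 and P* = 122.
With the subsidy, sellers receive Ps = Pb + 33 for each unit, where Pb is the price buyers pay.
On the curves, Pb = 644 - x and Ps = 6 + (2/9)x; the wedge Ps − Pb = 33 gives 6 + (2/9)x − (644 - x) = 33, so x' = 549.
Then Pb = 644 − 1·549 = 95 and Ps = 6 + (2/9)·549 = 128.
ΔCS = ½(522 + 549)(122 − 95) = 14458.5; ΔPS = ½(522 + 549)(128 − 122) = 3213.
Government spending = 33 × 549 = 18117.
Net change = 14458.5 + 3213 − 18117 = -445.5. The loss equals the DWL triangle ½·33·27.

Net change in total surplus = -445.5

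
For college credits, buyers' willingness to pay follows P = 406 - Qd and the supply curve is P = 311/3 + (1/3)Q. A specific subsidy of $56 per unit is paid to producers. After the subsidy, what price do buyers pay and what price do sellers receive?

Pre-subsidy: 406 - Q = 311/3 + (1/3)Q gives Q* = 226.75 and P* = 179.25.
With the subsidy, sellers receive Ps = Pb + 56 for each unit, where Pb is the price buyers pay.
On the curves, Pb = 406 - Q and Ps = 311/3 + (1/3)Q; the wedge Ps − Pb = 56 gives 311/3 + (1/3)Q − (406 - Q) = 56, so Q' = 268.75.
Then Pb = 406 − 1·268.75 = 137.25 and Ps = 311/3 + (1/3)·268.75 = 193.25.

Buyers pay $137.25; sellers receive $193.25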